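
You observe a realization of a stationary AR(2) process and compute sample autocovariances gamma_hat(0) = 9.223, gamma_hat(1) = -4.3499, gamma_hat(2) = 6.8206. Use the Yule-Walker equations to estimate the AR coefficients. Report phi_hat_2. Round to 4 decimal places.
\hat\phi_{2} = 0.6650

The Yule-Walker equations for an AR(p) process read, in matrix form,
  Gamma_p phi = r_p,   with   (Gamma_p)_{ij} = gamma(|i - j|),
                       (r_p)_i = gamma(i),   i,j = 1..p.
Substitute the sample gammas (Toeplitz matrix and right-hand side of size 2):
  Gamma_p = [[9.223, -4.3499], [-4.3499, 9.223]]
  r_p     = [-4.3499, 6.8206]
Written out:
  9.223 phi_1 - 4.3499 phi_2 = -4.3499
  -4.3499 phi_1 + 9.223 phi_2 = 6.8206
Solve by Cramer's rule:
  det = gamma(0)^2 - gamma(1)^2 = (9.223)^2 - (-4.3499)^2 = 85.063729 - 18.92163001 = 66.14209899
  phi_hat_1 = [gamma(1) gamma(0) - gamma(1) gamma(2)] / det = [(-4.3499)(9.223) - (-4.3499)(6.8206)] / 66.14209899 = -10.45019976 / 66.14209899 = -0.158
  phi_hat_2 = [gamma(0) gamma(2) - gamma(1)^2] / det = [(9.223)(6.8206) - (-4.3499)^2] / 66.14209899 = 43.98476379 / 66.14209899 = 0.665
So phi_hat = [-0.1580, 0.6650].
Therefore phi_hat_2 = 0.6650.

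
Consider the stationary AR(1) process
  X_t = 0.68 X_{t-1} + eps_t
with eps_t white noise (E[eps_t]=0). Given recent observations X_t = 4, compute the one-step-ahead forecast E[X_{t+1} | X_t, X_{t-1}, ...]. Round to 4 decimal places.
E[X_{t+1} \mid \mathcal F_t] = 2.7200

For an AR(p) model X_t = c + sum_i phi_i X_{t-i} + eps_t, the
one-step-ahead conditional mean is
  E[X_{t+1} | X_t, ...] = c + sum_i phi_i X_{t+1-i}.
Substitute known values:
  E[X_{t+1} | ...] = (0.68) * (4)
                   = 2.7200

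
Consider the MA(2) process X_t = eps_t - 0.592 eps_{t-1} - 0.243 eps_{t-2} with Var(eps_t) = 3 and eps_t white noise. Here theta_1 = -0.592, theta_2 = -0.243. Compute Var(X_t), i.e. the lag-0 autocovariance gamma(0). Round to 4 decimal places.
\gamma(0) = 4.2285

For an MA(q) process X_t = eps_t + sum_i theta_i eps_{t-i} with
Var(eps_t) = sigma^2, the variance is
  gamma(0) = sigma^2 * (1 + sum_i theta_i^2).
  sum_i theta_i^2 = (-0.592)^2 + (-0.243)^2 = 0.350464 + 0.059049 = 0.409513.
  gamma(0) = 3 * (1 + 0.409513) = 3 * 1.409513 = 4.228539, which rounds to 4.2285.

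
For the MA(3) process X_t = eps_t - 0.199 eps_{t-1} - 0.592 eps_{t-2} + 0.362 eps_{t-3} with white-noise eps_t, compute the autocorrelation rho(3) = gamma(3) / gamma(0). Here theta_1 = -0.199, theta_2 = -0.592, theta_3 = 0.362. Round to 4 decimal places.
\rho(3) = 0.2380

For an MA(q) process with theta_0 = 1, the autocovariance is
  gamma(k) = sigma^2 * sum_{i=0..q-k} theta_i * theta_{i+k},
and rho(k) = gamma(k) / gamma(0). Sigma^2 cancels.
  numerator   = (1)*(0.362) = 0.362.
  denominator = (1)^2 + (-0.199)^2 + (-0.592)^2 + (0.362)^2 = 1.521109.
  rho(3) = 0.362 / 1.521109 = 0.2380.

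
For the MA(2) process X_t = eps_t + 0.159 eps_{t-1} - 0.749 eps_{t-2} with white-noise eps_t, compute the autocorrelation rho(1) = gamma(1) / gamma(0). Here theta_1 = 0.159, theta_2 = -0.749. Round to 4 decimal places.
\rho(1) = 0.0252

For an MA(q) process with theta_0 = 1, the autocovariance is
  gamma(k) = sigma^2 * sum_{i=0..q-k} theta_i * theta_{i+k},
and rho(k) = gamma(k) / gamma(0). Sigma^2 cancels.
  numerator   = (1)*(0.159) + (0.159)*(-0.749) = 0.039909.
  denominator = (1)^2 + (0.159)^2 + (-0.749)^2 = 1.586282.
  rho(1) = 0.039909 / 1.586282 = 0.0252.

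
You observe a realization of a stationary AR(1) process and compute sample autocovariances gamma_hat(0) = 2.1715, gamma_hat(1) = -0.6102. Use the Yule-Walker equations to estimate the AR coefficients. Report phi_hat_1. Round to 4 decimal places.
\hat\phi_{1} = -0.2810

The Yule-Walker equations for an AR(p) process read, in matrix form,
  Gamma_p phi = r_p,   with   (Gamma_p)_{ij} = gamma(|i - j|),
                       (r_p)_i = gamma(i),   i,j = 1..p.
Substitute the sample gammas (Toeplitz matrix and right-hand side of size 1):
  Gamma_p = [[2.1715]]
  r_p     = [-0.6102]
With p = 1 this is the single equation gamma(0) phi_1 = gamma(1):
  phi_hat_1 = gamma(1) / gamma(0) = -0.6102 / 2.1715 = -0.2810.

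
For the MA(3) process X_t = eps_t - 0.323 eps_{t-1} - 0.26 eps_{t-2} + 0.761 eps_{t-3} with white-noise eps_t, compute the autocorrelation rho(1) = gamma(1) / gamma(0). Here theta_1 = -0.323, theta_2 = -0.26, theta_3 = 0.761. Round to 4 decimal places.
\rho(1) = -0.2495

For an MA(q) process with theta_0 = 1, the autocovariance is
  gamma(k) = sigma^2 * sum_{i=0..q-k} theta_i * theta_{i+k},
and rho(k) = gamma(k) / gamma(0). Sigma^2 cancels.
  numerator   = (1)*(-0.323) + (-0.323)*(-0.26) + (-0.26)*(0.761) = -0.43688.
  denominator = (1)^2 + (-0.323)^2 + (-0.26)^2 + (0.761)^2 = 1.75105.
  rho(1) = -0.43688 / 1.75105 = -0.2495.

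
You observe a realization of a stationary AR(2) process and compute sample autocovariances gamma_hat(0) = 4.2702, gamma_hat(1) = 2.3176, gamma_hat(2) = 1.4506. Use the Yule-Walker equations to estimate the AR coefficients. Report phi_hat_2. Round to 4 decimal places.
\hat\phi_{2} = 0.0640

The Yule-Walker equations for an AR(p) process read, in matrix form,
  Gamma_p phi = r_p,   with   (Gamma_p)_{ij} = gamma(|i - j|),
                       (r_p)_i = gamma(i),   i,j = 1..p.
Substitute the sample gammas (Toeplitz matrix and right-hand side of size 2):
  Gamma_p = [[4.2702, 2.3176], [2.3176, 4.2702]]
  r_p     = [2.3176, 1.4506]
Written out:
  4.2702 phi_1 + 2.3176 phi_2 = 2.3176
  2.3176 phi_1 + 4.2702 phi_2 = 1.4506
Solve by Cramer's rule:
  det = gamma(0)^2 - gamma(1)^2 = (4.2702)^2 - (2.3176)^2 = 18.23460804 - 5.37126976 = 12.86333828
  phi_hat_1 = [gamma(1) gamma(0) - gamma(1) gamma(2)] / det = [(2.3176)(4.2702) - (2.3176)(1.4506)] / 12.86333828 = 6.53470496 / 12.86333828 = 0.508
  phi_hat_2 = [gamma(0) gamma(2) - gamma(1)^2] / det = [(4.2702)(1.4506) - (2.3176)^2] / 12.86333828 = 0.82308236 / 12.86333828 = 0.064
So phi_hat = [0.5080, 0.0640].
Therefore phi_hat_2 = 0.0640.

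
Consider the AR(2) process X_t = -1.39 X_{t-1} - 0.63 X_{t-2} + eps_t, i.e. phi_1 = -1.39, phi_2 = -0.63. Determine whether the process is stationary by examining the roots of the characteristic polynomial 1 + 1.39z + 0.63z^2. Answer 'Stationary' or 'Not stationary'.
\text{Stationary}

The AR(p) characteristic polynomial is P(z) = 1 + 1.39z + 0.63z^2.
Stationarity requires all roots to lie outside the unit circle, i.e. |z| > 1 for every root.
Set 1 + (1.39) z + (0.63) z^2 = 0, i.e. a z^2 + b z + c = 0 with a = 0.63, b = 1.39, c = 1.
Discriminant D = b^2 - 4ac = (1.39)^2 - 4*(0.63)*1 = 1.9321 - (2.52) = -0.5879.
D < 0, so the roots are the complex-conjugate pair z = (-b +/- i sqrt(-D)) / (2a) = -1.1032 +/- 0.6085i.
For a conjugate pair |z|^2 = z * conj(z) = (product of roots) = c/a = 1/(0.63) = 1.587302, so |z| = sqrt(1.587302) = 1.2599 for both roots.
Moduli of all roots: 1.2599, 1.2599.
All moduli strictly greater than 1? Yes.
Verdict: Stationary.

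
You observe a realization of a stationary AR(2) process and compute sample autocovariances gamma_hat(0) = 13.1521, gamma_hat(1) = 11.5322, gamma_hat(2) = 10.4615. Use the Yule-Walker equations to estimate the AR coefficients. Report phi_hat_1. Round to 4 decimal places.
\hat\phi_{1} = 0.7760

The Yule-Walker equations for an AR(p) process read, in matrix form,
  Gamma_p phi = r_p,   with   (Gamma_p)_{ij} = gamma(|i - j|),
                       (r_p)_i = gamma(i),   i,j = 1..p.
Substitute the sample gammas (Toeplitz matrix and right-hand side of size 2):
  Gamma_p = [[13.1521, 11.5322], [11.5322, 13.1521]]
  r_p     = [11.5322, 10.4615]
Written out:
  13.1521 phi_1 + 11.5322 phi_2 = 11.5322
  11.5322 phi_1 + 13.1521 phi_2 = 10.4615
Solve by Cramer's rule:
  det = gamma(0)^2 - gamma(1)^2 = (13.1521)^2 - (11.5322)^2 = 172.97773441 - 132.99163684 = 39.98609757
  phi_hat_1 = [gamma(1) gamma(0) - gamma(1) gamma(2)] / det = [(11.5322)(13.1521) - (11.5322)(10.4615)] / 39.98609757 = 31.02853732 / 39.98609757 = 0.776
  phi_hat_2 = [gamma(0) gamma(2) - gamma(1)^2] / det = [(13.1521)(10.4615) - (11.5322)^2] / 39.98609757 = 4.59905731 / 39.98609757 = 0.115
So phi_hat = [0.7760, 0.1150].
Therefore phi_hat_1 = 0.7760.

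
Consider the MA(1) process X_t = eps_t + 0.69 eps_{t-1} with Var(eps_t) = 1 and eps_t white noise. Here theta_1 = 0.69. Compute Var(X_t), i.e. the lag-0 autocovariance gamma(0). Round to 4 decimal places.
\gamma(0) = 1.4761

For an MA(q) process X_t = eps_t + sum_i theta_i eps_{t-i} with
Var(eps_t) = sigma^2, the variance is
  gamma(0) = sigma^2 * (1 + sum_i theta_i^2).
  sum_i theta_i^2 = (0.69)^2 = 0.4761.
  gamma(0) = 1 * (1 + 0.4761) = 1 * 1.4761 = 1.4761.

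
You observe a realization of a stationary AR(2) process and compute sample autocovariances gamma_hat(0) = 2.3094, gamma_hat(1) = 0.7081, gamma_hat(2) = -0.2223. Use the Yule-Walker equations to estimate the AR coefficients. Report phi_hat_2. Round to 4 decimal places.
\hat\phi_{2} = -0.2100

The Yule-Walker equations for an AR(p) process read, in matrix form,
  Gamma_p phi = r_p,   with   (Gamma_p)_{ij} = gamma(|i - j|),
                       (r_p)_i = gamma(i),   i,j = 1..p.
Substitute the sample gammas (Toeplitz matrix and right-hand side of size 2):
  Gamma_p = [[2.3094, 0.7081], [0.7081, 2.3094]]
  r_p     = [0.7081, -0.2223]
Written out:
  2.3094 phi_1 + 0.7081 phi_2 = 0.7081
  0.7081 phi_1 + 2.3094 phi_2 = -0.2223
Solve by Cramer's rule:
  det = gamma(0)^2 - gamma(1)^2 = (2.3094)^2 - (0.7081)^2 = 5.33332836 - 0.50140561 = 4.83192275
  phi_hat_1 = [gamma(1) gamma(0) - gamma(1) gamma(2)] / det = [(0.7081)(2.3094) - (0.7081)(-0.2223)] / 4.83192275 = 1.79269677 / 4.83192275 = 0.371
  phi_hat_2 = [gamma(0) gamma(2) - gamma(1)^2] / det = [(2.3094)(-0.2223) - (0.7081)^2] / 4.83192275 = -1.01478523 / 4.83192275 = -0.21
So phi_hat = [0.3710, -0.2100].
Therefore phi_hat_2 = -0.2100.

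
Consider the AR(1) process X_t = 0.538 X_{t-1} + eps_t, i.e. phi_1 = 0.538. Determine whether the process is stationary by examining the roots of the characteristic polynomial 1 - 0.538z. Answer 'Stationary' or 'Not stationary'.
\text{Stationary}

The AR(p) characteristic polynomial is P(z) = 1 - 0.538z.
Stationarity requires all roots to lie outside the unit circle, i.e. |z| > 1 for every root.
This is linear in z: 1 + (-0.538) z = 0  =>  z = -1/(-0.538) = 1.858736,  |z| = 1.858736.
Moduli of all roots: 1.8587.
All moduli strictly greater than 1? Yes.
Verdict: Stationary.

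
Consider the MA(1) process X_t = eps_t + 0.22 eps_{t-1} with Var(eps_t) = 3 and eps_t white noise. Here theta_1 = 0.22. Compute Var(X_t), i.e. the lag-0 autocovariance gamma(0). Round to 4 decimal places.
\gamma(0) = 3.1452

For an MA(q) process X_t = eps_t + sum_i theta_i eps_{t-i} with
Var(eps_t) = sigma^2, the variance is
  gamma(0) = sigma^2 * (1 + sum_i theta_i^2).
  sum_i theta_i^2 = (0.22)^2 = 0.0484.
  gamma(0) = 3 * (1 + 0.0484) = 3 * 1.0484 = 3.1452.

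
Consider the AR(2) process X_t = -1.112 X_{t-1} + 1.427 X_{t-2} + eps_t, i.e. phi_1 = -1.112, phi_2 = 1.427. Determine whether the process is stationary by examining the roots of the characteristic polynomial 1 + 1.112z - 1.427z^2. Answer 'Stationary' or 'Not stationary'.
\text{Not stationary}

The AR(p) characteristic polynomial is P(z) = 1 + 1.112z - 1.427z^2.
Stationarity requires all roots to lie outside the unit circle, i.e. |z| > 1 for every root.
Set 1 + (1.112) z + (-1.427) z^2 = 0, i.e. a z^2 + b z + c = 0 with a = -1.427, b = 1.112, c = 1.
Discriminant D = b^2 - 4ac = (1.112)^2 - 4*(-1.427)*1 = 1.236544 - (-5.708) = 6.944544.
D >= 0, so the roots are real: z = (-b +/- sqrt(D)) / (2a) = (-1.112 +/- 2.63525) / (-2.854).
  z_1 = (-1.112 + 2.63525) / (-2.854) = -0.5337,   |z_1| = 0.5337.
  z_2 = (-1.112 - 2.63525) / (-2.854) = 1.313,   |z_2| = 1.313.
Moduli of all roots: 0.5337, 1.3130.
All moduli strictly greater than 1? No.
Verdict: Not stationary.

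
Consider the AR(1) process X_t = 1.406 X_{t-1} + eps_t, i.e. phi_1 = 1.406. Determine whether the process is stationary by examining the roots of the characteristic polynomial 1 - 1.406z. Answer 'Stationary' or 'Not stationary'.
\text{Not stationary}

The AR(p) characteristic polynomial is P(z) = 1 - 1.406z.
Stationarity requires all roots to lie outside the unit circle, i.e. |z| > 1 for every root.
This is linear in z: 1 + (-1.406) z = 0  =>  z = -1/(-1.406) = 0.711238,  |z| = 0.711238.
Moduli of all roots: 0.7112.
All moduli strictly greater than 1? No.
Verdict: Not stationary.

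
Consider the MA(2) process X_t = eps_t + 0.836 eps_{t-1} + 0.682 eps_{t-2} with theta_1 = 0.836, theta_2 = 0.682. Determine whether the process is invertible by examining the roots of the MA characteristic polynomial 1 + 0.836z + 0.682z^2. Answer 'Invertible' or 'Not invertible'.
\text{Invertible}

The MA(q) characteristic polynomial is P(z) = 1 + 0.836z + 0.682z^2.
Invertibility requires all roots to lie outside the unit circle, i.e. |z| > 1 for every root.
Set 1 + (0.836) z + (0.682) z^2 = 0, i.e. a z^2 + b z + c = 0 with a = 0.682, b = 0.836, c = 1.
Discriminant D = b^2 - 4ac = (0.836)^2 - 4*(0.682)*1 = 0.698896 - (2.728) = -2.029104.
D < 0, so the roots are the complex-conjugate pair z = (-b +/- i sqrt(-D)) / (2a) = -0.6129 +/- 1.0443i.
For a conjugate pair |z|^2 = z * conj(z) = (product of roots) = c/a = 1/(0.682) = 1.466276, so |z| = sqrt(1.466276) = 1.2109 for both roots.
Moduli of all roots: 1.2109, 1.2109.
All moduli strictly greater than 1? Yes.
Verdict: Invertible.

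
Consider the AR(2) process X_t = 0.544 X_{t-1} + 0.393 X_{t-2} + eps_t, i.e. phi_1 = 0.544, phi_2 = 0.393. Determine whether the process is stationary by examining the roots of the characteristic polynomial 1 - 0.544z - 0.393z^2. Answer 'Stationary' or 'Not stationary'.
\text{Stationary}

The AR(p) characteristic polynomial is P(z) = 1 - 0.544z - 0.393z^2.
Stationarity requires all roots to lie outside the unit circle, i.e. |z| > 1 for every root.
Set 1 + (-0.544) z + (-0.393) z^2 = 0, i.e. a z^2 + b z + c = 0 with a = -0.393, b = -0.544, c = 1.
Discriminant D = b^2 - 4ac = (-0.544)^2 - 4*(-0.393)*1 = 0.295936 - (-1.572) = 1.867936.
D >= 0, so the roots are real: z = (-b +/- sqrt(D)) / (2a) = (0.544 +/- 1.366725) / (-0.786).
  z_1 = (0.544 + 1.366725) / (-0.786) = -2.4309,   |z_1| = 2.4309.
  z_2 = (0.544 - 1.366725) / (-0.786) = 1.0467,   |z_2| = 1.0467.
Moduli of all roots: 2.4309, 1.0467.
All moduli strictly greater than 1? Yes.
Verdict: Stationary.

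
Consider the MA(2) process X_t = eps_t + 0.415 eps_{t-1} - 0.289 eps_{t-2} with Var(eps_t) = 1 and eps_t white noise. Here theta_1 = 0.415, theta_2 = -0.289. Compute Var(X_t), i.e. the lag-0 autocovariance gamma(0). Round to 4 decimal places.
\gamma(0) = 1.2557

For an MA(q) process X_t = eps_t + sum_i theta_i eps_{t-i} with
Var(eps_t) = sigma^2, the variance is
  gamma(0) = sigma^2 * (1 + sum_i theta_i^2).
  sum_i theta_i^2 = (0.415)^2 + (-0.289)^2 = 0.172225 + 0.083521 = 0.255746.
  gamma(0) = 1 * (1 + 0.255746) = 1 * 1.255746 = 1.255746, which rounds to 1.2557.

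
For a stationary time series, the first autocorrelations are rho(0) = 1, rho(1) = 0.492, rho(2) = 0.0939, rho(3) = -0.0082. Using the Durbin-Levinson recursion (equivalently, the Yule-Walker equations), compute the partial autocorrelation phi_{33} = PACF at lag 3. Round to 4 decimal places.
\phi_{33} = 0.0449

The PACF at lag k is phi_{kk}, the last component of the solution
to the Yule-Walker system G_k phi = r_k where
  (G_k)_{ij} = rho(|i - j|), (r_k)_i = rho(i), i,j = 1..k.
Equivalently, Durbin-Levinson gives phi_{kk} iteratively:
  phi_{11} = rho(1)
  phi_{kk} = [rho(k) - sum_{j=1..k-1} phi_{k-1,j} rho(k-j)]
            / [1 - sum_{j=1..k-1} phi_{k-1,j} rho(j)],
  phi_{k,j} = phi_{k-1,j} - phi_{kk} phi_{k-1,k-j},  j = 1..k-1.
Step k = 1:
  phi_11 = rho(1) = 0.492.
Step k = 2:
  phi_22 = [rho(2) - phi_11 rho(1)] / [1 - phi_11 rho(1)] = [0.0939 - (0.492)(0.492)] / [1 - (0.492)(0.492)]
         = -0.148164 / 0.757936 = -0.195484.
  Update: phi_21 = phi_11 - phi_22 phi_11 = 0.492 - (-0.195484)(0.492) = 0.588178.
Step k = 3:
  phi_33 = [rho(3) - phi_21 rho(2) - phi_22 rho(1)] / [1 - phi_21 rho(1) - phi_22 rho(2)]
    numerator   = -0.0082 - (0.588178)(0.0939) - (-0.195484)(0.492) = 0.03274799
    denominator = 1 - (0.588178)(0.492) - (-0.195484)(0.0939) = 0.72897238
  phi_33 = 0.03274799 / 0.72897238 = 0.0449.
Therefore phi_{33} = 0.0449.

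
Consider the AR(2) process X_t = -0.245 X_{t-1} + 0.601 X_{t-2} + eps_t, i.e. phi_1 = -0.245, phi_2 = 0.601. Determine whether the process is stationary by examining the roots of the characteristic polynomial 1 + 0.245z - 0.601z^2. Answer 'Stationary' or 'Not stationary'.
\text{Stationary}

The AR(p) characteristic polynomial is P(z) = 1 + 0.245z - 0.601z^2.
Stationarity requires all roots to lie outside the unit circle, i.e. |z| > 1 for every root.
Set 1 + (0.245) z + (-0.601) z^2 = 0, i.e. a z^2 + b z + c = 0 with a = -0.601, b = 0.245, c = 1.
Discriminant D = b^2 - 4ac = (0.245)^2 - 4*(-0.601)*1 = 0.060025 - (-2.404) = 2.464025.
D >= 0, so the roots are real: z = (-b +/- sqrt(D)) / (2a) = (-0.245 +/- 1.569721) / (-1.202).
  z_1 = (-0.245 + 1.569721) / (-1.202) = -1.1021,   |z_1| = 1.1021.
  z_2 = (-0.245 - 1.569721) / (-1.202) = 1.5098,   |z_2| = 1.5098.
Moduli of all roots: 1.1021, 1.5098.
All moduli strictly greater than 1? Yes.
Verdict: Stationary.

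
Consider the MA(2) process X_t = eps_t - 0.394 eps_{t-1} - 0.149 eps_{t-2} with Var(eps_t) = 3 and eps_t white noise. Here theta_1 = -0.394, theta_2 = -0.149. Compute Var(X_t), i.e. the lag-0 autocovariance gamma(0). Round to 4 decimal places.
\gamma(0) = 3.5323

For an MA(q) process X_t = eps_t + sum_i theta_i eps_{t-i} with
Var(eps_t) = sigma^2, the variance is
  gamma(0) = sigma^2 * (1 + sum_i theta_i^2).
  sum_i theta_i^2 = (-0.394)^2 + (-0.149)^2 = 0.155236 + 0.022201 = 0.177437.
  gamma(0) = 3 * (1 + 0.177437) = 3 * 1.177437 = 3.532311, which rounds to 3.5323.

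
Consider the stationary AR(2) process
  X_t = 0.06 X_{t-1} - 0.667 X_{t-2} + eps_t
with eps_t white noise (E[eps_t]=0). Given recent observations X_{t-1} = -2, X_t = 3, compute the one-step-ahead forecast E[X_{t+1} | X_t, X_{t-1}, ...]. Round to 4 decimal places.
E[X_{t+1} \mid \mathcal F_t] = 1.5140

For an AR(p) model X_t = c + sum_i phi_i X_{t-i} + eps_t, the
one-step-ahead conditional mean is
  E[X_{t+1} | X_t, ...] = c + sum_i phi_i X_{t+1-i}.
Substitute known values:
  E[X_{t+1} | ...] = (0.06) * (3) + (-0.667) * (-2)
                   = 1.5140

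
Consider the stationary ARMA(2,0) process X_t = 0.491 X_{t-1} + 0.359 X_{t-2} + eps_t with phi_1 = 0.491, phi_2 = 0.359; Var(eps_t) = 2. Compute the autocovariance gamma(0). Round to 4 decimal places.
\gamma(0) = 5.5556

Multiply the model equation by X_{t-k} and take expectations. With theta_0 = psi_0 = 1 and psi_j the MA(infinity) weights, this gives
  gamma(k) - sum_i phi_i gamma(k-i) = c_k,
  c_k = sigma^2 * sum_{j=k..q} theta_j psi_{j-k}   (c_k = 0 for k > q),
using gamma(-m) = gamma(m).
Pure AR (q = 0): c_0 = sigma^2 = 2, c_k = 0 for k >= 1.
Equations for k = 0, 1, 2 (AR order 2, c_2 = 0):
  (E0) gamma(0) = phi_1 gamma(1) + phi_2 gamma(2) + c_0
  (E1) gamma(1) = phi_1 gamma(0) + phi_2 gamma(1) + c_1
  (E2) gamma(2) = phi_1 gamma(1) + phi_2 gamma(0)
From (E1): gamma(1) = A gamma(0) + B with
  A = phi_1 / (1 - phi_2) = 0.491 / 0.641 = 0.765991,   B = c_1 / (1 - phi_2) = 0 / 0.641 = 0.
Insert (E2) into (E0): gamma(0) (1 - phi_2^2) = phi_1 (1 + phi_2) gamma(1) + c_0.
  phi_1 (1 + phi_2) = (0.491)(1.359) = 0.667269,   1 - phi_2^2 = 0.871119.
Replace gamma(1) by A gamma(0) + B and collect gamma(0):
  gamma(0) [0.871119 - (0.667269)(0.765991)] = c_0 = 2
  gamma(0) * 0.359997 = 2
  gamma(0) = 2 / 0.359997 = 5.555599.
Therefore gamma(0) = 5.5556 (to 4 decimal places).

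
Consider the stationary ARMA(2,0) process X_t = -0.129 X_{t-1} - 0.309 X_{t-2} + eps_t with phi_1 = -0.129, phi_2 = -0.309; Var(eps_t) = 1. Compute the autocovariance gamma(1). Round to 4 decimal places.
\gamma(1) = -0.1100

Multiply the model equation by X_{t-k} and take expectations. With theta_0 = psi_0 = 1 and psi_j the MA(infinity) weights, this gives
  gamma(k) - sum_i phi_i gamma(k-i) = c_k,
  c_k = sigma^2 * sum_{j=k..q} theta_j psi_{j-k}   (c_k = 0 for k > q),
using gamma(-m) = gamma(m).
Pure AR (q = 0): c_0 = sigma^2 = 1, c_k = 0 for k >= 1.
Equations for k = 0, 1, 2 (AR order 2, c_2 = 0):
  (E0) gamma(0) = phi_1 gamma(1) + phi_2 gamma(2) + c_0
  (E1) gamma(1) = phi_1 gamma(0) + phi_2 gamma(1) + c_1
  (E2) gamma(2) = phi_1 gamma(1) + phi_2 gamma(0)
From (E1): gamma(1) = A gamma(0) + B with
  A = phi_1 / (1 - phi_2) = -0.129 / 1.309 = -0.098549,   B = c_1 / (1 - phi_2) = 0 / 1.309 = 0.
Insert (E2) into (E0): gamma(0) (1 - phi_2^2) = phi_1 (1 + phi_2) gamma(1) + c_0.
  phi_1 (1 + phi_2) = (-0.129)(0.691) = -0.089139,   1 - phi_2^2 = 0.904519.
Replace gamma(1) by A gamma(0) + B and collect gamma(0):
  gamma(0) [0.904519 - (-0.089139)(-0.098549)] = c_0 = 1
  gamma(0) * 0.895734 = 1
  gamma(0) = 1 / 0.895734 = 1.116402.
  gamma(1) = A gamma(0) = (-0.098549)(1.116402) = -0.11002.
Therefore gamma(1) = -0.1100 (to 4 decimal places).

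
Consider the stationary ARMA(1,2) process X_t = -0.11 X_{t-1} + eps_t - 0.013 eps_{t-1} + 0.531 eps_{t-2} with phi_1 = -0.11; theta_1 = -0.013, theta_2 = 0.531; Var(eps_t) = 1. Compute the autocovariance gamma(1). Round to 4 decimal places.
\gamma(1) = -0.2230

Multiply the model equation by X_{t-k} and take expectations. With theta_0 = psi_0 = 1 and psi_j the MA(infinity) weights, this gives
  gamma(k) - sum_i phi_i gamma(k-i) = c_k,
  c_k = sigma^2 * sum_{j=k..q} theta_j psi_{j-k}   (c_k = 0 for k > q),
using gamma(-m) = gamma(m).
psi-weights needed (psi_j = theta_j + sum_i phi_i psi_{j-i}):
  psi_1 = theta_1 + phi_1 = -0.013 + (-0.11) = -0.123
  psi_2 = theta_2 + phi_1 psi_1 = 0.531 + (-0.11)(-0.123) = 0.54453
Right-hand sides:
  c_0 = sigma^2 (1 + theta_1 psi_1 + theta_2 psi_2) = 1 * (1 + (-0.013)(-0.123) + (0.531)(0.54453)) = 1 * 1.290744 = 1.290744
  c_1 = sigma^2 (theta_1 + theta_2 psi_1) = 1 * (-0.013 + (0.531)(-0.123)) = -0.078313
  c_2 = sigma^2 theta_2 = 1 * (0.531) = 0.531
Equations for k = 0 and k = 1 (AR order 1):
  gamma(0) = phi_1 gamma(1) + c_0
  gamma(1) = phi_1 gamma(0) + c_1
Substituting the second into the first: gamma(0) (1 - phi_1^2) = c_0 + phi_1 c_1, so
  gamma(0) = (c_0 + phi_1 c_1) / (1 - phi_1^2) = (1.290744 + (-0.11)(-0.078313)) / (1 - (-0.11)^2) = 1.299359 / 0.9879 = 1.315274.
  gamma(1) = phi_1 gamma(0) + c_1 = (-0.11)(1.315274) + (-0.078313) = -0.222993.
Therefore gamma(1) = -0.2230 (to 4 decimal places).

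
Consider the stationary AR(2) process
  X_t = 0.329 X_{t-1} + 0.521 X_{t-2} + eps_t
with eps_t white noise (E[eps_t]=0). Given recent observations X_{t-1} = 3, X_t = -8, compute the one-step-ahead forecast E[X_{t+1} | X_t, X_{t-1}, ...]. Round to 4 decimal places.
E[X_{t+1} \mid \mathcal F_t] = -1.0690

For an AR(p) model X_t = c + sum_i phi_i X_{t-i} + eps_t, the
one-step-ahead conditional mean is
  E[X_{t+1} | X_t, ...] = c + sum_i phi_i X_{t+1-i}.
Substitute known values:
  E[X_{t+1} | ...] = (0.329) * (-8) + (0.521) * (3)
                   = -1.0690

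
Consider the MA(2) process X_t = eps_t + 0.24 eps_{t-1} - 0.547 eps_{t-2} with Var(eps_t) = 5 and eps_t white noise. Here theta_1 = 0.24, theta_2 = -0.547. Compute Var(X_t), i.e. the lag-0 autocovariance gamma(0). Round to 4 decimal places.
\gamma(0) = 6.7840

For an MA(q) process X_t = eps_t + sum_i theta_i eps_{t-i} with
Var(eps_t) = sigma^2, the variance is
  gamma(0) = sigma^2 * (1 + sum_i theta_i^2).
  sum_i theta_i^2 = (0.24)^2 + (-0.547)^2 = 0.0576 + 0.299209 = 0.356809.
  gamma(0) = 5 * (1 + 0.356809) = 5 * 1.356809 = 6.784045, which rounds to 6.7840.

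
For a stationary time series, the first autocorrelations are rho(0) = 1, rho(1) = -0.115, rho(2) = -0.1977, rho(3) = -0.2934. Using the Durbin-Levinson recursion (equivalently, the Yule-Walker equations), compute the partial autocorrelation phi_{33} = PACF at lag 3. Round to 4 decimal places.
\phi_{33} = -0.3670

The PACF at lag k is phi_{kk}, the last component of the solution
to the Yule-Walker system G_k phi = r_k where
  (G_k)_{ij} = rho(|i - j|), (r_k)_i = rho(i), i,j = 1..k.
Equivalently, Durbin-Levinson gives phi_{kk} iteratively:
  phi_{11} = rho(1)
  phi_{kk} = [rho(k) - sum_{j=1..k-1} phi_{k-1,j} rho(k-j)]
            / [1 - sum_{j=1..k-1} phi_{k-1,j} rho(j)],
  phi_{k,j} = phi_{k-1,j} - phi_{kk} phi_{k-1,k-j},  j = 1..k-1.
Step k = 1:
  phi_11 = rho(1) = -0.115.
Step k = 2:
  phi_22 = [rho(2) - phi_11 rho(1)] / [1 - phi_11 rho(1)] = [-0.1977 - (-0.115)(-0.115)] / [1 - (-0.115)(-0.115)]
         = -0.210925 / 0.986775 = -0.213752.
  Update: phi_21 = phi_11 - phi_22 phi_11 = -0.115 - (-0.213752)(-0.115) = -0.139581.
Step k = 3:
  phi_33 = [rho(3) - phi_21 rho(2) - phi_22 rho(1)] / [1 - phi_21 rho(1) - phi_22 rho(2)]
    numerator   = -0.2934 - (-0.139581)(-0.1977) - (-0.213752)(-0.115) = -0.34557672
    denominator = 1 - (-0.139581)(-0.115) - (-0.213752)(-0.1977) = 0.94168939
  phi_33 = -0.34557672 / 0.94168939 = -0.367.
Therefore phi_{33} = -0.3670.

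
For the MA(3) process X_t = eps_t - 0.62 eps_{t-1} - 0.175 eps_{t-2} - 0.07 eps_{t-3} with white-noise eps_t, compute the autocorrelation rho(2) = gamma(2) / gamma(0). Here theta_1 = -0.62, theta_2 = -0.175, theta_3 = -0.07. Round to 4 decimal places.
\rho(2) = -0.0927

For an MA(q) process with theta_0 = 1, the autocovariance is
  gamma(k) = sigma^2 * sum_{i=0..q-k} theta_i * theta_{i+k},
and rho(k) = gamma(k) / gamma(0). Sigma^2 cancels.
  numerator   = (1)*(-0.175) + (-0.62)*(-0.07) = -0.1316.
  denominator = (1)^2 + (-0.62)^2 + (-0.175)^2 + (-0.07)^2 = 1.419925.
  rho(2) = -0.1316 / 1.419925 = -0.0927.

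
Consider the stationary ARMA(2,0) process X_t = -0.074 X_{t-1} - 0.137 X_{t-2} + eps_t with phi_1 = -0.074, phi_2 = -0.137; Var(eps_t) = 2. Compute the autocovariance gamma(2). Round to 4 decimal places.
\gamma(2) = -0.2706

Multiply the model equation by X_{t-k} and take expectations. With theta_0 = psi_0 = 1 and psi_j the MA(infinity) weights, this gives
  gamma(k) - sum_i phi_i gamma(k-i) = c_k,
  c_k = sigma^2 * sum_{j=k..q} theta_j psi_{j-k}   (c_k = 0 for k > q),
using gamma(-m) = gamma(m).
Pure AR (q = 0): c_0 = sigma^2 = 2, c_k = 0 for k >= 1.
Equations for k = 0, 1, 2 (AR order 2, c_2 = 0):
  (E0) gamma(0) = phi_1 gamma(1) + phi_2 gamma(2) + c_0
  (E1) gamma(1) = phi_1 gamma(0) + phi_2 gamma(1) + c_1
  (E2) gamma(2) = phi_1 gamma(1) + phi_2 gamma(0)
From (E1): gamma(1) = A gamma(0) + B with
  A = phi_1 / (1 - phi_2) = -0.074 / 1.137 = -0.065084,   B = c_1 / (1 - phi_2) = 0 / 1.137 = 0.
Insert (E2) into (E0): gamma(0) (1 - phi_2^2) = phi_1 (1 + phi_2) gamma(1) + c_0.
  phi_1 (1 + phi_2) = (-0.074)(0.863) = -0.063862,   1 - phi_2^2 = 0.981231.
Replace gamma(1) by A gamma(0) + B and collect gamma(0):
  gamma(0) [0.981231 - (-0.063862)(-0.065084)] = c_0 = 2
  gamma(0) * 0.977075 = 2
  gamma(0) = 2 / 0.977075 = 2.046927.
  gamma(1) = A gamma(0) = (-0.065084)(2.046927) = -0.133221.
  gamma(2) = phi_1 gamma(1) + phi_2 gamma(0) = (-0.074)(-0.133221) + (-0.137)(2.046927) = -0.270571.
Therefore gamma(2) = -0.2706 (to 4 decimal places).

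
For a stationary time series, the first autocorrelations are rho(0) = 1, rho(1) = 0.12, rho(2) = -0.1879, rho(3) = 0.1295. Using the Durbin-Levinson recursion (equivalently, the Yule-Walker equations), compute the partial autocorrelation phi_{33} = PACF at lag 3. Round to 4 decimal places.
\phi_{33} = 0.1920

The PACF at lag k is phi_{kk}, the last component of the solution
to the Yule-Walker system G_k phi = r_k where
  (G_k)_{ij} = rho(|i - j|), (r_k)_i = rho(i), i,j = 1..k.
Equivalently, Durbin-Levinson gives phi_{kk} iteratively:
  phi_{11} = rho(1)
  phi_{kk} = [rho(k) - sum_{j=1..k-1} phi_{k-1,j} rho(k-j)]
            / [1 - sum_{j=1..k-1} phi_{k-1,j} rho(j)],
  phi_{k,j} = phi_{k-1,j} - phi_{kk} phi_{k-1,k-j},  j = 1..k-1.
Step k = 1:
  phi_11 = rho(1) = 0.12.
Step k = 2:
  phi_22 = [rho(2) - phi_11 rho(1)] / [1 - phi_11 rho(1)] = [-0.1879 - (0.12)(0.12)] / [1 - (0.12)(0.12)]
         = -0.2023 / 0.9856 = -0.205256.
  Update: phi_21 = phi_11 - phi_22 phi_11 = 0.12 - (-0.205256)(0.12) = 0.144631.
Step k = 3:
  phi_33 = [rho(3) - phi_21 rho(2) - phi_22 rho(1)] / [1 - phi_21 rho(1) - phi_22 rho(2)]
    numerator   = 0.1295 - (0.144631)(-0.1879) - (-0.205256)(0.12) = 0.18130679
    denominator = 1 - (0.144631)(0.12) - (-0.205256)(-0.1879) = 0.94407678
  phi_33 = 0.18130679 / 0.94407678 = 0.192.
Therefore phi_{33} = 0.1920.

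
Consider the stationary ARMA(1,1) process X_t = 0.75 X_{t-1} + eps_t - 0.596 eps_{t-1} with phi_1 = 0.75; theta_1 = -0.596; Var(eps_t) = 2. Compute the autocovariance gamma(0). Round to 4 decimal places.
\gamma(0) = 2.1084

Multiply the model equation by X_{t-k} and take expectations. With theta_0 = psi_0 = 1 and psi_j the MA(infinity) weights, this gives
  gamma(k) - sum_i phi_i gamma(k-i) = c_k,
  c_k = sigma^2 * sum_{j=k..q} theta_j psi_{j-k}   (c_k = 0 for k > q),
using gamma(-m) = gamma(m).
psi-weights needed (psi_j = theta_j + sum_i phi_i psi_{j-i}):
  psi_1 = theta_1 + phi_1 = -0.596 + (0.75) = 0.154
Right-hand sides:
  c_0 = sigma^2 (1 + theta_1 psi_1) = 2 * (1 + (-0.596)(0.154)) = 2 * 0.908216 = 1.816432
  c_1 = sigma^2 theta_1 = 2 * (-0.596) = -1.192
  c_2 = 0
Equations for k = 0 and k = 1 (AR order 1):
  gamma(0) = phi_1 gamma(1) + c_0
  gamma(1) = phi_1 gamma(0) + c_1
Substituting the second into the first: gamma(0) (1 - phi_1^2) = c_0 + phi_1 c_1, so
  gamma(0) = (c_0 + phi_1 c_1) / (1 - phi_1^2) = (1.816432 + (0.75)(-1.192)) / (1 - (0.75)^2) = 0.922432 / 0.4375 = 2.108416.
Therefore gamma(0) = 2.1084 (to 4 decimal places).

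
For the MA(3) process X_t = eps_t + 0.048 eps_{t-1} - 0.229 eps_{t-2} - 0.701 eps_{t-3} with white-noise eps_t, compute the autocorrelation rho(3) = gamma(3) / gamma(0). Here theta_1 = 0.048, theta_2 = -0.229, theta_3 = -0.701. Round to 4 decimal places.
\rho(3) = -0.4534

For an MA(q) process with theta_0 = 1, the autocovariance is
  gamma(k) = sigma^2 * sum_{i=0..q-k} theta_i * theta_{i+k},
and rho(k) = gamma(k) / gamma(0). Sigma^2 cancels.
  numerator   = (1)*(-0.701) = -0.701.
  denominator = (1)^2 + (0.048)^2 + (-0.229)^2 + (-0.701)^2 = 1.546146.
  rho(3) = -0.701 / 1.546146 = -0.4534.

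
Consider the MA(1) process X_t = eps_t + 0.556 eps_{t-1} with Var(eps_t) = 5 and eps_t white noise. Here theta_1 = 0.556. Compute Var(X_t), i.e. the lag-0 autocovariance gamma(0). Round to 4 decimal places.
\gamma(0) = 6.5457

For an MA(q) process X_t = eps_t + sum_i theta_i eps_{t-i} with
Var(eps_t) = sigma^2, the variance is
  gamma(0) = sigma^2 * (1 + sum_i theta_i^2).
  sum_i theta_i^2 = (0.556)^2 = 0.309136.
  gamma(0) = 5 * (1 + 0.309136) = 5 * 1.309136 = 6.54568, which rounds to 6.5457.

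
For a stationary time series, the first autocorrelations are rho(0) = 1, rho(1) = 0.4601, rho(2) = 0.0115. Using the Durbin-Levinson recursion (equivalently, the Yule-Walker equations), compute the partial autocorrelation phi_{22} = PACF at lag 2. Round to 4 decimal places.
\phi_{22} = -0.2540

The PACF at lag k is phi_{kk}, the last component of the solution
to the Yule-Walker system G_k phi = r_k where
  (G_k)_{ij} = rho(|i - j|), (r_k)_i = rho(i), i,j = 1..k.
Equivalently, Durbin-Levinson gives phi_{kk} iteratively:
  phi_{11} = rho(1)
  phi_{kk} = [rho(k) - sum_{j=1..k-1} phi_{k-1,j} rho(k-j)]
            / [1 - sum_{j=1..k-1} phi_{k-1,j} rho(j)],
  phi_{k,j} = phi_{k-1,j} - phi_{kk} phi_{k-1,k-j},  j = 1..k-1.
Step k = 1:
  phi_11 = rho(1) = 0.4601.
Step k = 2:
  phi_22 = [rho(2) - phi_11 rho(1)] / [1 - phi_11 rho(1)] = [0.0115 - (0.4601)(0.4601)] / [1 - (0.4601)(0.4601)]
         = -0.20019201 / 0.78830799 = -0.254.
Therefore phi_{22} = -0.2540.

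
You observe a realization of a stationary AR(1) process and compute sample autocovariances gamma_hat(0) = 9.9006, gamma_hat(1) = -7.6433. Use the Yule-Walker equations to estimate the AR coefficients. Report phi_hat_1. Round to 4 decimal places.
\hat\phi_{1} = -0.7720

The Yule-Walker equations for an AR(p) process read, in matrix form,
  Gamma_p phi = r_p,   with   (Gamma_p)_{ij} = gamma(|i - j|),
                       (r_p)_i = gamma(i),   i,j = 1..p.
Substitute the sample gammas (Toeplitz matrix and right-hand side of size 1):
  Gamma_p = [[9.9006]]
  r_p     = [-7.6433]
With p = 1 this is the single equation gamma(0) phi_1 = gamma(1):
  phi_hat_1 = gamma(1) / gamma(0) = -7.6433 / 9.9006 = -0.7720.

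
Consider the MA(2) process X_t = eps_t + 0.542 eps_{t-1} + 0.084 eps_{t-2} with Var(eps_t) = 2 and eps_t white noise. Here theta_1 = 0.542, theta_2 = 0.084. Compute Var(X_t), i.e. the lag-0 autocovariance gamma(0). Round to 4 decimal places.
\gamma(0) = 2.6016

For an MA(q) process X_t = eps_t + sum_i theta_i eps_{t-i} with
Var(eps_t) = sigma^2, the variance is
  gamma(0) = sigma^2 * (1 + sum_i theta_i^2).
  sum_i theta_i^2 = (0.542)^2 + (0.084)^2 = 0.293764 + 0.007056 = 0.30082.
  gamma(0) = 2 * (1 + 0.30082) = 2 * 1.30082 = 2.60164, which rounds to 2.6016.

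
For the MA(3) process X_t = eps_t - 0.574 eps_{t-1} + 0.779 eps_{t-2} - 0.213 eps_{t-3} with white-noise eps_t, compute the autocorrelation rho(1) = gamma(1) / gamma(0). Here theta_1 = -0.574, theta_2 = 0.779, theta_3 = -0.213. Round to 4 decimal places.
\rho(1) = -0.5990

For an MA(q) process with theta_0 = 1, the autocovariance is
  gamma(k) = sigma^2 * sum_{i=0..q-k} theta_i * theta_{i+k},
and rho(k) = gamma(k) / gamma(0). Sigma^2 cancels.
  numerator   = (1)*(-0.574) + (-0.574)*(0.779) + (0.779)*(-0.213) = -1.187073.
  denominator = (1)^2 + (-0.574)^2 + (0.779)^2 + (-0.213)^2 = 1.981686.
  rho(1) = -1.187073 / 1.981686 = -0.5990.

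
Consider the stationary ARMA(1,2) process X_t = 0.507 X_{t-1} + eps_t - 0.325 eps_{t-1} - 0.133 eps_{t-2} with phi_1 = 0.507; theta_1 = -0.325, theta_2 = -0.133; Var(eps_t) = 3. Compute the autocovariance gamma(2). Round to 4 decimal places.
\gamma(2) = -0.1317

Multiply the model equation by X_{t-k} and take expectations. With theta_0 = psi_0 = 1 and psi_j the MA(infinity) weights, this gives
  gamma(k) - sum_i phi_i gamma(k-i) = c_k,
  c_k = sigma^2 * sum_{j=k..q} theta_j psi_{j-k}   (c_k = 0 for k > q),
using gamma(-m) = gamma(m).
psi-weights needed (psi_j = theta_j + sum_i phi_i psi_{j-i}):
  psi_1 = theta_1 + phi_1 = -0.325 + (0.507) = 0.182
  psi_2 = theta_2 + phi_1 psi_1 = -0.133 + (0.507)(0.182) = -0.040726
Right-hand sides:
  c_0 = sigma^2 (1 + theta_1 psi_1 + theta_2 psi_2) = 3 * (1 + (-0.325)(0.182) + (-0.133)(-0.040726)) = 3 * 0.946267 = 2.8388
  c_1 = sigma^2 (theta_1 + theta_2 psi_1) = 3 * (-0.325 + (-0.133)(0.182)) = -1.047618
  c_2 = sigma^2 theta_2 = 3 * (-0.133) = -0.399
Equations for k = 0 and k = 1 (AR order 1):
  gamma(0) = phi_1 gamma(1) + c_0
  gamma(1) = phi_1 gamma(0) + c_1
Substituting the second into the first: gamma(0) (1 - phi_1^2) = c_0 + phi_1 c_1, so
  gamma(0) = (c_0 + phi_1 c_1) / (1 - phi_1^2) = (2.8388 + (0.507)(-1.047618)) / (1 - (0.507)^2) = 2.307657 / 0.742951 = 3.106069.
  gamma(1) = phi_1 gamma(0) + c_1 = (0.507)(3.106069) + (-1.047618) = 0.527159.
For k = 2: gamma(2) = phi_1 gamma(1) + c_2
  = (0.507)(0.527159) + (-0.399) = -0.13173.
Therefore gamma(2) = -0.1317 (to 4 decimal places).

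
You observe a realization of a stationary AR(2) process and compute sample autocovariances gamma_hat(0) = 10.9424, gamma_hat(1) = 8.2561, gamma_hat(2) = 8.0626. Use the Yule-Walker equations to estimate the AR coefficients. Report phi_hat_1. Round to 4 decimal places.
\hat\phi_{1} = 0.4610

The Yule-Walker equations for an AR(p) process read, in matrix form,
  Gamma_p phi = r_p,   with   (Gamma_p)_{ij} = gamma(|i - j|),
                       (r_p)_i = gamma(i),   i,j = 1..p.
Substitute the sample gammas (Toeplitz matrix and right-hand side of size 2):
  Gamma_p = [[10.9424, 8.2561], [8.2561, 10.9424]]
  r_p     = [8.2561, 8.0626]
Written out:
  10.9424 phi_1 + 8.2561 phi_2 = 8.2561
  8.2561 phi_1 + 10.9424 phi_2 = 8.0626
Solve by Cramer's rule:
  det = gamma(0)^2 - gamma(1)^2 = (10.9424)^2 - (8.2561)^2 = 119.73611776 - 68.16318721 = 51.57293055
  phi_hat_1 = [gamma(1) gamma(0) - gamma(1) gamma(2)] / det = [(8.2561)(10.9424) - (8.2561)(8.0626)] / 51.57293055 = 23.77591678 / 51.57293055 = 0.461
  phi_hat_2 = [gamma(0) gamma(2) - gamma(1)^2] / det = [(10.9424)(8.0626) - (8.2561)^2] / 51.57293055 = 20.06100703 / 51.57293055 = 0.389
So phi_hat = [0.4610, 0.3890].
Therefore phi_hat_1 = 0.4610.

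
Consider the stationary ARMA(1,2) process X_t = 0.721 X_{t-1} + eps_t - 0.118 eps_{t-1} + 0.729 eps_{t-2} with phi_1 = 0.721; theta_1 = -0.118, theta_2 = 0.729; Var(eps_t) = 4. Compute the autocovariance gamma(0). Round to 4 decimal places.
\gamma(0) = 16.7369

Multiply the model equation by X_{t-k} and take expectations. With theta_0 = psi_0 = 1 and psi_j the MA(infinity) weights, this gives
  gamma(k) - sum_i phi_i gamma(k-i) = c_k,
  c_k = sigma^2 * sum_{j=k..q} theta_j psi_{j-k}   (c_k = 0 for k > q),
using gamma(-m) = gamma(m).
psi-weights needed (psi_j = theta_j + sum_i phi_i psi_{j-i}):
  psi_1 = theta_1 + phi_1 = -0.118 + (0.721) = 0.603
  psi_2 = theta_2 + phi_1 psi_1 = 0.729 + (0.721)(0.603) = 1.163763
Right-hand sides:
  c_0 = sigma^2 (1 + theta_1 psi_1 + theta_2 psi_2) = 4 * (1 + (-0.118)(0.603) + (0.729)(1.163763)) = 4 * 1.777229 = 7.108917
  c_1 = sigma^2 (theta_1 + theta_2 psi_1) = 4 * (-0.118 + (0.729)(0.603)) = 1.286348
  c_2 = sigma^2 theta_2 = 4 * (0.729) = 2.916
Equations for k = 0 and k = 1 (AR order 1):
  gamma(0) = phi_1 gamma(1) + c_0
  gamma(1) = phi_1 gamma(0) + c_1
Substituting the second into the first: gamma(0) (1 - phi_1^2) = c_0 + phi_1 c_1, so
  gamma(0) = (c_0 + phi_1 c_1) / (1 - phi_1^2) = (7.108917 + (0.721)(1.286348)) / (1 - (0.721)^2) = 8.036374 / 0.480159 = 16.736901.
Therefore gamma(0) = 16.7369 (to 4 decimal places).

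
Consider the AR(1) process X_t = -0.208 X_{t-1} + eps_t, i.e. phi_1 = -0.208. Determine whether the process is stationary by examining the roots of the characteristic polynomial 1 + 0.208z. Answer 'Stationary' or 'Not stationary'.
\text{Stationary}

The AR(p) characteristic polynomial is P(z) = 1 + 0.208z.
Stationarity requires all roots to lie outside the unit circle, i.e. |z| > 1 for every root.
This is linear in z: 1 + (0.208) z = 0  =>  z = -1/(0.208) = -4.807692,  |z| = 4.807692.
Moduli of all roots: 4.8077.
All moduli strictly greater than 1? Yes.
Verdict: Stationary.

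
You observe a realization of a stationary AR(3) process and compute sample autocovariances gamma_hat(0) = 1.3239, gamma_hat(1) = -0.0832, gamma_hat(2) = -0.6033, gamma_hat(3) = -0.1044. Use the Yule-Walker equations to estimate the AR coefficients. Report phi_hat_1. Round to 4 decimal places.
\hat\phi_{1} = -0.1800

The Yule-Walker equations for an AR(p) process read, in matrix form,
  Gamma_p phi = r_p,   with   (Gamma_p)_{ij} = gamma(|i - j|),
                       (r_p)_i = gamma(i),   i,j = 1..p.
Substitute the sample gammas (Toeplitz matrix and right-hand side of size 3):
  Gamma_p = [[1.3239, -0.0832, -0.6033], [-0.0832, 1.3239, -0.0832], [-0.6033, -0.0832, 1.3239]]
  r_p     = [-0.0832, -0.6033, -0.1044]
Written out (R1..R3):
  (R1) 1.3239 phi_1 - 0.0832 phi_2 - 0.6033 phi_3 = -0.0832
  (R2) -0.0832 phi_1 + 1.3239 phi_2 - 0.0832 phi_3 = -0.6033
  (R3) -0.6033 phi_1 - 0.0832 phi_2 + 1.3239 phi_3 = -0.1044
Gaussian elimination:
  R2 <- R2 - (-0.0832/1.3239) R1 = R2 - (-0.062845) R1:  1.318671 phi_2 - 0.121114 phi_3 = -0.608529
  R3 <- R3 - (-0.6033/1.3239) R1 = R3 - (-0.455699) R1:  -0.121114 phi_2 + 1.048977 phi_3 = -0.142314
  R3 <- R3 - (-0.121114/1.318671) R2 = R3 - (-0.091846) R2:  1.037853 phi_3 = -0.198205
Back-substitution:
  phi_hat_3 = -0.198205 / 1.037853 = -0.190976
  phi_hat_2 = (-0.608529 - (-0.121114)(-0.190976)) / 1.318671 = -0.479011
  phi_hat_1 = (-0.0832 - (-0.0832)(-0.479011) - (-0.6033)(-0.190976)) / 1.3239 = -0.179975
So phi_hat = [-0.1800, -0.4790, -0.1910].
Therefore phi_hat_1 = -0.1800.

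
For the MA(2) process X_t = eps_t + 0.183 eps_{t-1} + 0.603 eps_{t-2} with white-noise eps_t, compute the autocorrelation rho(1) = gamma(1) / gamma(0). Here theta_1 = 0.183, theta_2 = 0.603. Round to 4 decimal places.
\rho(1) = 0.2100

For an MA(q) process with theta_0 = 1, the autocovariance is
  gamma(k) = sigma^2 * sum_{i=0..q-k} theta_i * theta_{i+k},
and rho(k) = gamma(k) / gamma(0). Sigma^2 cancels.
  numerator   = (1)*(0.183) + (0.183)*(0.603) = 0.293349.
  denominator = (1)^2 + (0.183)^2 + (0.603)^2 = 1.397098.
  rho(1) = 0.293349 / 1.397098 = 0.2100.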